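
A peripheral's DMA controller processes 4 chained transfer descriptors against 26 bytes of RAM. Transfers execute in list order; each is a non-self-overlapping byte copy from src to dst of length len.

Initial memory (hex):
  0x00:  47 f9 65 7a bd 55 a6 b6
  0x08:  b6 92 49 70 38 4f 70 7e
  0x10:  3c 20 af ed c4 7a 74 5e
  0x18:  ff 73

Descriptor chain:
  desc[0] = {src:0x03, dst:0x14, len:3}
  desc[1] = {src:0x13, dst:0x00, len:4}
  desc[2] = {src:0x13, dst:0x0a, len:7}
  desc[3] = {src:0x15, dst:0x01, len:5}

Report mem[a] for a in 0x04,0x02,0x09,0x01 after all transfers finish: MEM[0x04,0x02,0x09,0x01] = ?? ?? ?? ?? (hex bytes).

MEM[0x04,0x02,0x09,0x01] = ff 55 92 bd

[0] 0x03->0x14 len=3 : 7a bd 55
[1] 0x13->0x00 len=4 : ed 7a bd 55
[2] 0x13->0x0a len=7 : ed 7a bd 55 5e ff 73
[3] 0x15->0x01 len=5 : bd 55 5e ff 73
query mem[0x04]=0xff, mem[0x02]=0x55, mem[0x09]=0x92, mem[0x01]=0xbd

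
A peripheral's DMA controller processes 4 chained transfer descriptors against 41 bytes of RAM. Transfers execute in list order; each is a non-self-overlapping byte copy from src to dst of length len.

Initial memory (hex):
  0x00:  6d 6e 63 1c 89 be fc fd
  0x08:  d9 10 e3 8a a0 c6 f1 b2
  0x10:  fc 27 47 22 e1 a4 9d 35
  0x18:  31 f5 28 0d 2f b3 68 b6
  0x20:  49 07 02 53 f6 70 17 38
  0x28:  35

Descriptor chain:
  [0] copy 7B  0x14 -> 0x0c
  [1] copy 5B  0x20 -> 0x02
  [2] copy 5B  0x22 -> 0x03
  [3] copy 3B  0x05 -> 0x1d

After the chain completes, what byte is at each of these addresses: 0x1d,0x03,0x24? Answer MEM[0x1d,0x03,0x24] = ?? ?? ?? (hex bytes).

MEM[0x1d,0x03,0x24] = f6 02 f6

#0 dst[0x0c+7] := {0xe1,0xa4,0x9d,0x35,0x31,0xf5,0x28}
#1 dst[0x02+5] := {0x49,0x07,0x02,0x53,0xf6}
#2 dst[0x03+5] := {0x02,0x53,0xf6,0x70,0x17}
#3 dst[0x1d+3] := {0xf6,0x70,0x17}
query mem[0x1d]=0xf6, mem[0x03]=0x02, mem[0x24]=0xf6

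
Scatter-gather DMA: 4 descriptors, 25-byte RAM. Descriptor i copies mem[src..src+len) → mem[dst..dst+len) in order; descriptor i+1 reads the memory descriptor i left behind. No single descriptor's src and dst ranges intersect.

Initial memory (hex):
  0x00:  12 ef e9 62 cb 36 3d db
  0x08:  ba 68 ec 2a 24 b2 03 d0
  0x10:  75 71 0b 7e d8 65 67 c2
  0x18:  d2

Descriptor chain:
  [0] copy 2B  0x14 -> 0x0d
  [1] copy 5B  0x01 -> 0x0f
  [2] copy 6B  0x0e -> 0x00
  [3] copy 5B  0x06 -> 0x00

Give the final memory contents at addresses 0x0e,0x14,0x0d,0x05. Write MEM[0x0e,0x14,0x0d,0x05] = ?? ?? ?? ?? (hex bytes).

MEM[0x0e,0x14,0x0d,0x05] = 65 d8 d8 36

  after D0: wrote 2B at 0x0d = d865
  after D1: wrote 5B at 0x0f = efe962cb36
  after D2: wrote 6B at 0x00 = 65efe962cb36
  after D3: wrote 5B at 0x00 = 3ddbba68ec
query mem[0x0e]=0x65, mem[0x14]=0xd8, mem[0x0d]=0xd8, mem[0x05]=0x36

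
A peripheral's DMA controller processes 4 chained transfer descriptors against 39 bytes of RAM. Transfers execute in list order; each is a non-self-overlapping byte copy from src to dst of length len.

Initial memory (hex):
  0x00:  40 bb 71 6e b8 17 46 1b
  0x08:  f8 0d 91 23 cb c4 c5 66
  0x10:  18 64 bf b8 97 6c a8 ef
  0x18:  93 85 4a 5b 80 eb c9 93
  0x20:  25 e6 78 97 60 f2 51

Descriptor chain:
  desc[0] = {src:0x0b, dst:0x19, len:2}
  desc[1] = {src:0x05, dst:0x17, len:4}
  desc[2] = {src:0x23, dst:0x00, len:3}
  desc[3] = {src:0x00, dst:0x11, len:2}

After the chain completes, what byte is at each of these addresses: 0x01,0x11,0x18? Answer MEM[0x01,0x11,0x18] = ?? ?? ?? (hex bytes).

MEM[0x01,0x11,0x18] = 60 97 46

D0: mem[0x19..0x1a] <- [23 cb]
D1: mem[0x17..0x1a] <- [17 46 1b f8]
D2: mem[0x00..0x02] <- [97 60 f2]
D3: mem[0x11..0x12] <- [97 60]
query mem[0x01]=0x60, mem[0x11]=0x97, mem[0x18]=0x46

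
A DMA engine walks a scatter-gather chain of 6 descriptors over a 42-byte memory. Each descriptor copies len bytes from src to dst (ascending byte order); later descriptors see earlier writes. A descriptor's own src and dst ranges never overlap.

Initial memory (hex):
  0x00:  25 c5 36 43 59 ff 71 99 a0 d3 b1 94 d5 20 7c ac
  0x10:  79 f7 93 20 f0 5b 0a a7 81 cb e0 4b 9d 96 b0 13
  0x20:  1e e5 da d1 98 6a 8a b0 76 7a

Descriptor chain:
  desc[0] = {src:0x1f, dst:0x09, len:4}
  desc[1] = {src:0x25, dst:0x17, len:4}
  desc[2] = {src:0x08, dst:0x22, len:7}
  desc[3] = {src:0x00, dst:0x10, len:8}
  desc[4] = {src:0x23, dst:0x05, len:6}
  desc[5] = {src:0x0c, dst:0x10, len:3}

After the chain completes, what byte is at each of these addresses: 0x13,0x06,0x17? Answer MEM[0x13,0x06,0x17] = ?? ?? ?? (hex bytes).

D0: mem[0x09..0x0c] <- [13 1e e5 da]
D1: mem[0x17..0x1a] <- [6a 8a b0 76]
D2: mem[0x22..0x28] <- [a0 13 1e e5 da 20 7c]
D3: mem[0x10..0x17] <- [25 c5 36 43 59 ff 71 99]
D4: mem[0x05..0x0a] <- [13 1e e5 da 20 7c]
D5: mem[0x10..0x12] <- [da 20 7c]
query mem[0x13]=0x43, mem[0x06]=0x1e, mem[0x17]=0x99

MEM[0x13,0x06,0x17] = 43 1e 99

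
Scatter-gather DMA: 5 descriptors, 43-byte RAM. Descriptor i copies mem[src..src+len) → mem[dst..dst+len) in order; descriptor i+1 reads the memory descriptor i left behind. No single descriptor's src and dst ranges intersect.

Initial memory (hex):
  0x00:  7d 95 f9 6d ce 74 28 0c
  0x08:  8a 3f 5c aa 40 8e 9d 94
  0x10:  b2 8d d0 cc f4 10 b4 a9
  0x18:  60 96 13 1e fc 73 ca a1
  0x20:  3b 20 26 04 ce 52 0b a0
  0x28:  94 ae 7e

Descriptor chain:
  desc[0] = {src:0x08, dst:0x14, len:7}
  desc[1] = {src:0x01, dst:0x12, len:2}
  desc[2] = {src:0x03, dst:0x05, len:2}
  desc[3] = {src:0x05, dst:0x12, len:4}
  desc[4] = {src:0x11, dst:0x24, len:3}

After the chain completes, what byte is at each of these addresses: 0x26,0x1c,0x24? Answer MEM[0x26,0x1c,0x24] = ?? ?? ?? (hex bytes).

  after D0: wrote 7B at 0x14 = 8a3f5caa408e9d
  after D1: wrote 2B at 0x12 = 95f9
  after D2: wrote 2B at 0x05 = 6dce
  after D3: wrote 4B at 0x12 = 6dce0c8a
  after D4: wrote 3B at 0x24 = 8d6dce
query mem[0x26]=0xce, mem[0x1c]=0xfc, mem[0x24]=0x8d

MEM[0x26,0x1c,0x24] = ce fc 8d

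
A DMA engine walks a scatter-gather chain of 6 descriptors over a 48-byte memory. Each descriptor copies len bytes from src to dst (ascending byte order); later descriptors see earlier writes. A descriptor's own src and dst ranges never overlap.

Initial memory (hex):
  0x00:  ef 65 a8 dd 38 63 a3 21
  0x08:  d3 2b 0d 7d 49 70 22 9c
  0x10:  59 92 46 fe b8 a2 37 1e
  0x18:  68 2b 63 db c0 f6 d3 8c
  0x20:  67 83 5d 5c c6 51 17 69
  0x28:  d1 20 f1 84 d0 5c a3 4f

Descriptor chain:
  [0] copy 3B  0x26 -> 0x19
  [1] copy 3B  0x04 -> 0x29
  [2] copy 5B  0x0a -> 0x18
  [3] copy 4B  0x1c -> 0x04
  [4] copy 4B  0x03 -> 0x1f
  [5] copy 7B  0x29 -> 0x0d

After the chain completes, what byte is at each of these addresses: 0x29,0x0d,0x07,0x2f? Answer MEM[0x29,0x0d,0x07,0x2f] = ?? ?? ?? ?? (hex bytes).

MEM[0x29,0x0d,0x07,0x2f] = 38 38 8c 4f

[0] 0x26->0x19 len=3 : 17 69 d1
[1] 0x04->0x29 len=3 : 38 63 a3
[2] 0x0a->0x18 len=5 : 0d 7d 49 70 22
[3] 0x1c->0x04 len=4 : 22 f6 d3 8c
[4] 0x03->0x1f len=4 : dd 22 f6 d3
[5] 0x29->0x0d len=7 : 38 63 a3 d0 5c a3 4f
query mem[0x29]=0x38, mem[0x0d]=0x38, mem[0x07]=0x8c, mem[0x2f]=0x4f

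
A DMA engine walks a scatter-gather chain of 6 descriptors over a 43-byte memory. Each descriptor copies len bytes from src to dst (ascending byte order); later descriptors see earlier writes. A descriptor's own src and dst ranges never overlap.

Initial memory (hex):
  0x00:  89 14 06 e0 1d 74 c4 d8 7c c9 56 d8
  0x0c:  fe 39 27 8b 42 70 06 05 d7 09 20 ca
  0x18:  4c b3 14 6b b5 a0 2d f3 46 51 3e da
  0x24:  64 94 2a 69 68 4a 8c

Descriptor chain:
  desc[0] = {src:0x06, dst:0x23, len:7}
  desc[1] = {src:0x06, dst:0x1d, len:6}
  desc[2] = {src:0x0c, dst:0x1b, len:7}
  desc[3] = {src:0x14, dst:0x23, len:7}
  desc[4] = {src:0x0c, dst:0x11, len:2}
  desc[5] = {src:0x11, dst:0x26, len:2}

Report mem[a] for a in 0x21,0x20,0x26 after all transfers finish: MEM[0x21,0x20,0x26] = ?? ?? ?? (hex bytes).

MEM[0x21,0x20,0x26] = 06 70 fe

[0] 0x06->0x23 len=7 : c4 d8 7c c9 56 d8 fe
[1] 0x06->0x1d len=6 : c4 d8 7c c9 56 d8
[2] 0x0c->0x1b len=7 : fe 39 27 8b 42 70 06
[3] 0x14->0x23 len=7 : d7 09 20 ca 4c b3 14
[4] 0x0c->0x11 len=2 : fe 39
[5] 0x11->0x26 len=2 : fe 39
query mem[0x21]=0x06, mem[0x20]=0x70, mem[0x26]=0xfe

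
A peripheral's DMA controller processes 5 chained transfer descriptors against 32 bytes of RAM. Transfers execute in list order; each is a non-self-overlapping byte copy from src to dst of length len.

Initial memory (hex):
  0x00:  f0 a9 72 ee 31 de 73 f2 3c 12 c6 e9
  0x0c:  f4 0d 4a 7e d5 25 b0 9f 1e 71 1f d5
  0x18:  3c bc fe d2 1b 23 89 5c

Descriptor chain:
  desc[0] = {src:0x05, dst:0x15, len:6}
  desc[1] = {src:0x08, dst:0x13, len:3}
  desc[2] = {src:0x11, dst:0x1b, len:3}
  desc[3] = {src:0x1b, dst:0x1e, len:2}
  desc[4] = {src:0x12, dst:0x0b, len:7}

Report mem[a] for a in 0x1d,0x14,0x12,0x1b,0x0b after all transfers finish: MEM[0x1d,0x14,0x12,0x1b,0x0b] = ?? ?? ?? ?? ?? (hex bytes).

[0] 0x05->0x15 len=6 : de 73 f2 3c 12 c6
[1] 0x08->0x13 len=3 : 3c 12 c6
[2] 0x11->0x1b len=3 : 25 b0 3c
[3] 0x1b->0x1e len=2 : 25 b0
[4] 0x12->0x0b len=7 : b0 3c 12 c6 73 f2 3c
query mem[0x1d]=0x3c, mem[0x14]=0x12, mem[0x12]=0xb0, mem[0x1b]=0x25, mem[0x0b]=0xb0

MEM[0x1d,0x14,0x12,0x1b,0x0b] = 3c 12 b0 25 b0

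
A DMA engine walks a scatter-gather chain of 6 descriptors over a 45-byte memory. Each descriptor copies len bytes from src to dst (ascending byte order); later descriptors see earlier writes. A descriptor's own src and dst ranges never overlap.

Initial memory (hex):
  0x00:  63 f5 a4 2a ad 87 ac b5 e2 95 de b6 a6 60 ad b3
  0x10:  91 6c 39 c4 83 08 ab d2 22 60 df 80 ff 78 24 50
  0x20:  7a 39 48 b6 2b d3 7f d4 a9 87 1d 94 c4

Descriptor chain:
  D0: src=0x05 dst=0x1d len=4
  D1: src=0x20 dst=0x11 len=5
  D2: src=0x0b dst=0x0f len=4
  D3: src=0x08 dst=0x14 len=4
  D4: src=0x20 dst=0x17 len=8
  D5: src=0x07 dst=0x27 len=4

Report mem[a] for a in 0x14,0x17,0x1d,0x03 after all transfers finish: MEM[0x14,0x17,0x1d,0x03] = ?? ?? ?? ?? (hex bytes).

D0: mem[0x1d..0x20] <- [87 ac b5 e2]
D1: mem[0x11..0x15] <- [e2 39 48 b6 2b]
D2: mem[0x0f..0x12] <- [b6 a6 60 ad]
D3: mem[0x14..0x17] <- [e2 95 de b6]
D4: mem[0x17..0x1e] <- [e2 39 48 b6 2b d3 7f d4]
D5: mem[0x27..0x2a] <- [b5 e2 95 de]
query mem[0x14]=0xe2, mem[0x17]=0xe2, mem[0x1d]=0x7f, mem[0x03]=0x2a

MEM[0x14,0x17,0x1d,0x03] = e2 e2 7f 2a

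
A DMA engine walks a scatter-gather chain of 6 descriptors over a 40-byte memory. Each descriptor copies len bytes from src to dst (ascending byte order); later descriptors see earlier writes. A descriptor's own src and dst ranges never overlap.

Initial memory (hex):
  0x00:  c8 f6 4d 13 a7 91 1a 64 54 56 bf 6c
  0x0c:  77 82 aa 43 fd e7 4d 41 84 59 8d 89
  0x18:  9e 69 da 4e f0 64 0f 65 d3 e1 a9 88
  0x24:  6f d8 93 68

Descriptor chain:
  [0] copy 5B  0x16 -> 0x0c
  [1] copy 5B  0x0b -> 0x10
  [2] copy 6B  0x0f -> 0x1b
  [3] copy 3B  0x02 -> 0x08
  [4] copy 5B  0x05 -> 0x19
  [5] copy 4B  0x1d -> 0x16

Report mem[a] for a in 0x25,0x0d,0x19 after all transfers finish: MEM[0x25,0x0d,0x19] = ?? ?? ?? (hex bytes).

D0: mem[0x0c..0x10] <- [8d 89 9e 69 da]
D1: mem[0x10..0x14] <- [6c 8d 89 9e 69]
D2: mem[0x1b..0x20] <- [69 6c 8d 89 9e 69]
D3: mem[0x08..0x0a] <- [4d 13 a7]
D4: mem[0x19..0x1d] <- [91 1a 64 4d 13]
D5: mem[0x16..0x19] <- [13 89 9e 69]
query mem[0x25]=0xd8, mem[0x0d]=0x89, mem[0x19]=0x69

MEM[0x25,0x0d,0x19] = d8 89 69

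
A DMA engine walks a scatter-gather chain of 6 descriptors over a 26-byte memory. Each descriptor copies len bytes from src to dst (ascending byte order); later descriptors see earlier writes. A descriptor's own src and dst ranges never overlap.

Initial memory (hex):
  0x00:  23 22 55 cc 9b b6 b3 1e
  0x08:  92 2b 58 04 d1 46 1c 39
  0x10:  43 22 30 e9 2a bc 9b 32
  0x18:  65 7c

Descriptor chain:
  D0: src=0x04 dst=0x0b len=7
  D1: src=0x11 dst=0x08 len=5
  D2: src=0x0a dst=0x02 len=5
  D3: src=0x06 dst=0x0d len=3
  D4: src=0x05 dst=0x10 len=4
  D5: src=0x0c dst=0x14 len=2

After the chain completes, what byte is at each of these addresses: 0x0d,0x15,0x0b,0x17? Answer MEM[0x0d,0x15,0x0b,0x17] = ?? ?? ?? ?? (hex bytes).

MEM[0x0d,0x15,0x0b,0x17] = 1e 1e 2a 32

[0] 0x04->0x0b len=7 : 9b b6 b3 1e 92 2b 58
[1] 0x11->0x08 len=5 : 58 30 e9 2a bc
[2] 0x0a->0x02 len=5 : e9 2a bc b3 1e
[3] 0x06->0x0d len=3 : 1e 1e 58
[4] 0x05->0x10 len=4 : b3 1e 1e 58
[5] 0x0c->0x14 len=2 : bc 1e
query mem[0x0d]=0x1e, mem[0x15]=0x1e, mem[0x0b]=0x2a, mem[0x17]=0x32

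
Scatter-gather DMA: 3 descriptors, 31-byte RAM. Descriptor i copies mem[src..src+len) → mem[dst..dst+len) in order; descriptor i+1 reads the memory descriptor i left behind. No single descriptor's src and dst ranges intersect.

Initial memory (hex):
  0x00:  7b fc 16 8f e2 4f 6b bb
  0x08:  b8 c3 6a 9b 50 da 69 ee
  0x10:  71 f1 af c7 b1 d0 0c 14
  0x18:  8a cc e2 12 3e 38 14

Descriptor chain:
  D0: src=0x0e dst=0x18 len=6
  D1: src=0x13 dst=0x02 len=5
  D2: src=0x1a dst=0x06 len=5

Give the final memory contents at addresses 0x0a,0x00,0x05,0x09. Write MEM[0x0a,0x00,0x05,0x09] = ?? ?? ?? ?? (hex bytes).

MEM[0x0a,0x00,0x05,0x09] = 14 7b 0c c7

#0 dst[0x18+6] := {0x69,0xee,0x71,0xf1,0xaf,0xc7}
#1 dst[0x02+5] := {0xc7,0xb1,0xd0,0x0c,0x14}
#2 dst[0x06+5] := {0x71,0xf1,0xaf,0xc7,0x14}
query mem[0x0a]=0x14, mem[0x00]=0x7b, mem[0x05]=0x0c, mem[0x09]=0xc7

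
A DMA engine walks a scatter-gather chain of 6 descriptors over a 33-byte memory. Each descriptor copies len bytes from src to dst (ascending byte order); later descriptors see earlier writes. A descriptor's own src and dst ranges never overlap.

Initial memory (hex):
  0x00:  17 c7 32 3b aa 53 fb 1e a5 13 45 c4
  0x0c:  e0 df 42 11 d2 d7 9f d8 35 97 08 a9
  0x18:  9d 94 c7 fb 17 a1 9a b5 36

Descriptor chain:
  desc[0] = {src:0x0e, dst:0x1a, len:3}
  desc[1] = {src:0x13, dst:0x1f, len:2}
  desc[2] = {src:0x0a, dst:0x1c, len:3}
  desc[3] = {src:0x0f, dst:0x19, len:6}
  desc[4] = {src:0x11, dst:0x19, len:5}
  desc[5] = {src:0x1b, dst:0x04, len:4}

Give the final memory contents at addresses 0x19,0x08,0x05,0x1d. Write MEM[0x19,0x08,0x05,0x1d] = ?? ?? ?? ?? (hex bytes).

  after D0: wrote 3B at 0x1a = 4211d2
  after D1: wrote 2B at 0x1f = d835
  after D2: wrote 3B at 0x1c = 45c4e0
  after D3: wrote 6B at 0x19 = 11d2d79fd835
  after D4: wrote 5B at 0x19 = d79fd83597
  after D5: wrote 4B at 0x04 = d8359735
query mem[0x19]=0xd7, mem[0x08]=0xa5, mem[0x05]=0x35, mem[0x1d]=0x97

MEM[0x19,0x08,0x05,0x1d] = d7 a5 35 97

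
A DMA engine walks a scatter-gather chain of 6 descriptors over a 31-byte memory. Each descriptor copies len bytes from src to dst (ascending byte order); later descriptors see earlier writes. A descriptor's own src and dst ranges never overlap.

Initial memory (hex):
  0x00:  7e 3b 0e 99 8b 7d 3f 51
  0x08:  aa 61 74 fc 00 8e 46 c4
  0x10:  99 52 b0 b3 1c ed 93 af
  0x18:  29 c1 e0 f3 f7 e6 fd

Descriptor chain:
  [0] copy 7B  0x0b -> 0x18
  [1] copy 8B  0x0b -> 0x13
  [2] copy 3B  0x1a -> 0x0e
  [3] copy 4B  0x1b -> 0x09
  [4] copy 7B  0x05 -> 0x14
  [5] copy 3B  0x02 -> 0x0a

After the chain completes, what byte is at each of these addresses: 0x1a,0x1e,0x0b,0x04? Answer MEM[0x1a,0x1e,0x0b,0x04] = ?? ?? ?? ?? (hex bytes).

MEM[0x1a,0x1e,0x0b,0x04] = 99 52 99 8b

#0 dst[0x18+7] := {0xfc,0x00,0x8e,0x46,0xc4,0x99,0x52}
#1 dst[0x13+8] := {0xfc,0x00,0x8e,0x46,0xc4,0x99,0x52,0xb0}
#2 dst[0x0e+3] := {0xb0,0x46,0xc4}
#3 dst[0x09+4] := {0x46,0xc4,0x99,0x52}
#4 dst[0x14+7] := {0x7d,0x3f,0x51,0xaa,0x46,0xc4,0x99}
#5 dst[0x0a+3] := {0x0e,0x99,0x8b}
query mem[0x1a]=0x99, mem[0x1e]=0x52, mem[0x0b]=0x99, mem[0x04]=0x8b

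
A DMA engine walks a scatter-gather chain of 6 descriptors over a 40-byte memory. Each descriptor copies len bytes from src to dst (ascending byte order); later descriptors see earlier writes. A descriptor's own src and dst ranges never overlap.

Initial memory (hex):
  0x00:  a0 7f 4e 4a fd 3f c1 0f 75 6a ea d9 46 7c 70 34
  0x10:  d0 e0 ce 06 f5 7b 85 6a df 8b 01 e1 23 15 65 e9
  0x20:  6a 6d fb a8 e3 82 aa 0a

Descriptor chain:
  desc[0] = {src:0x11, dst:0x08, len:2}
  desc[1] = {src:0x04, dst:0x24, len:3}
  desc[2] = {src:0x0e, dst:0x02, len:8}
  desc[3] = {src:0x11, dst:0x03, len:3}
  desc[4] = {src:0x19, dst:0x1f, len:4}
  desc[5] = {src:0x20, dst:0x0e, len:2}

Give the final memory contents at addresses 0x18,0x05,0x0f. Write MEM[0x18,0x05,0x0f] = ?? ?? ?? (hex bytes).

  after D0: wrote 2B at 0x08 = e0ce
  after D1: wrote 3B at 0x24 = fd3fc1
  after D2: wrote 8B at 0x02 = 7034d0e0ce06f57b
  after D3: wrote 3B at 0x03 = e0ce06
  after D4: wrote 4B at 0x1f = 8b01e123
  after D5: wrote 2B at 0x0e = 01e1
query mem[0x18]=0xdf, mem[0x05]=0x06, mem[0x0f]=0xe1

MEM[0x18,0x05,0x0f] = df 06 e1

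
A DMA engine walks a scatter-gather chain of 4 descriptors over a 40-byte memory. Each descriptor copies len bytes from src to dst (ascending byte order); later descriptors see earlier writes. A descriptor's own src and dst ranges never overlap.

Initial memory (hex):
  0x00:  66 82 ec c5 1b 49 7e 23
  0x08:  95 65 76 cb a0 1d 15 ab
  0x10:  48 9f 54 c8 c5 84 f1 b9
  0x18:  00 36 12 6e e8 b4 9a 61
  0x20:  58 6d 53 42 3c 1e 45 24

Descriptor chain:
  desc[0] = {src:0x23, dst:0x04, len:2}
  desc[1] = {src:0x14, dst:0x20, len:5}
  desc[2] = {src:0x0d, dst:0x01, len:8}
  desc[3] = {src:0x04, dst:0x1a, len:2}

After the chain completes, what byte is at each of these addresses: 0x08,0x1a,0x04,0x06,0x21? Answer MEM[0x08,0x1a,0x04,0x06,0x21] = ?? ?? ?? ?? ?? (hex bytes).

#0 dst[0x04+2] := {0x42,0x3c}
#1 dst[0x20+5] := {0xc5,0x84,0xf1,0xb9,0x00}
#2 dst[0x01+8] := {0x1d,0x15,0xab,0x48,0x9f,0x54,0xc8,0xc5}
#3 dst[0x1a+2] := {0x48,0x9f}
query mem[0x08]=0xc5, mem[0x1a]=0x48, mem[0x04]=0x48, mem[0x06]=0x54, mem[0x21]=0x84

MEM[0x08,0x1a,0x04,0x06,0x21] = c5 48 48 54 84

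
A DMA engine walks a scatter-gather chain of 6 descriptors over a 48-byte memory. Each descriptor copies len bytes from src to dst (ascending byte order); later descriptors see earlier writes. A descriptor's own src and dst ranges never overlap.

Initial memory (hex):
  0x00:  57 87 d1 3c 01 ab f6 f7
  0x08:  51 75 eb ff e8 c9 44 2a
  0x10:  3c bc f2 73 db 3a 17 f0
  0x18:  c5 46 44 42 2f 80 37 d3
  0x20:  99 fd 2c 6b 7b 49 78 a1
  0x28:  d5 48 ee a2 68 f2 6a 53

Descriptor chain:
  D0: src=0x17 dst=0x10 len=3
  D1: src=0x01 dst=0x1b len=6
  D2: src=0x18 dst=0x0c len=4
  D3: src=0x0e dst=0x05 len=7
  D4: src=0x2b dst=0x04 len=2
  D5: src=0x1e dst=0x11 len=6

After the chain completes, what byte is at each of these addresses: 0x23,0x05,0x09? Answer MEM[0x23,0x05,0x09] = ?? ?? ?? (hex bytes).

D0: mem[0x10..0x12] <- [f0 c5 46]
D1: mem[0x1b..0x20] <- [87 d1 3c 01 ab f6]
D2: mem[0x0c..0x0f] <- [c5 46 44 87]
D3: mem[0x05..0x0b] <- [44 87 f0 c5 46 73 db]
D4: mem[0x04..0x05] <- [a2 68]
D5: mem[0x11..0x16] <- [01 ab f6 fd 2c 6b]
query mem[0x23]=0x6b, mem[0x05]=0x68, mem[0x09]=0x46

MEM[0x23,0x05,0x09] = 6b 68 46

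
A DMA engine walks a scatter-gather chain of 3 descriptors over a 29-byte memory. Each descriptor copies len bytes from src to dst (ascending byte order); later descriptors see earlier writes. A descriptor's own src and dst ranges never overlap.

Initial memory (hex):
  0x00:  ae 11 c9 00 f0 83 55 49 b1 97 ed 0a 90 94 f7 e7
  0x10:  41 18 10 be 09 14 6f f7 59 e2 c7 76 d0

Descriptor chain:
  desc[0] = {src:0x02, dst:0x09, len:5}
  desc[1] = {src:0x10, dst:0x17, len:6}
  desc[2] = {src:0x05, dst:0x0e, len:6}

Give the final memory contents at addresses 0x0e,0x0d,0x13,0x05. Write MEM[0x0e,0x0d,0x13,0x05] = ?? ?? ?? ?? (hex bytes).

[0] 0x02->0x09 len=5 : c9 00 f0 83 55
[1] 0x10->0x17 len=6 : 41 18 10 be 09 14
[2] 0x05->0x0e len=6 : 83 55 49 b1 c9 00
query mem[0x0e]=0x83, mem[0x0d]=0x55, mem[0x13]=0x00, mem[0x05]=0x83

MEM[0x0e,0x0d,0x13,0x05] = 83 55 00 83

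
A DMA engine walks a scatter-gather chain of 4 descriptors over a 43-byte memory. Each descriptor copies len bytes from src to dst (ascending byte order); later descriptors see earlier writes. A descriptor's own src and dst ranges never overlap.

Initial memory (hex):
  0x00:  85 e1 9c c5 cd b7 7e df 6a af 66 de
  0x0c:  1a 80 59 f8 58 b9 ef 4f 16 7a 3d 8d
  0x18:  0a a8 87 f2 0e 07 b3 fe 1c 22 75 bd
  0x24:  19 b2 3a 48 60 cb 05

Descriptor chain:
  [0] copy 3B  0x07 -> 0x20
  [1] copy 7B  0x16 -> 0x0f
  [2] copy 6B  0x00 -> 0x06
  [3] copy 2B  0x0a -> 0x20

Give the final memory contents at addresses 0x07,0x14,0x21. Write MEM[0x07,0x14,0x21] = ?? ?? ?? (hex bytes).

[0] 0x07->0x20 len=3 : df 6a af
[1] 0x16->0x0f len=7 : 3d 8d 0a a8 87 f2 0e
[2] 0x00->0x06 len=6 : 85 e1 9c c5 cd b7
[3] 0x0a->0x20 len=2 : cd b7
query mem[0x07]=0xe1, mem[0x14]=0xf2, mem[0x21]=0xb7

MEM[0x07,0x14,0x21] = e1 f2 b7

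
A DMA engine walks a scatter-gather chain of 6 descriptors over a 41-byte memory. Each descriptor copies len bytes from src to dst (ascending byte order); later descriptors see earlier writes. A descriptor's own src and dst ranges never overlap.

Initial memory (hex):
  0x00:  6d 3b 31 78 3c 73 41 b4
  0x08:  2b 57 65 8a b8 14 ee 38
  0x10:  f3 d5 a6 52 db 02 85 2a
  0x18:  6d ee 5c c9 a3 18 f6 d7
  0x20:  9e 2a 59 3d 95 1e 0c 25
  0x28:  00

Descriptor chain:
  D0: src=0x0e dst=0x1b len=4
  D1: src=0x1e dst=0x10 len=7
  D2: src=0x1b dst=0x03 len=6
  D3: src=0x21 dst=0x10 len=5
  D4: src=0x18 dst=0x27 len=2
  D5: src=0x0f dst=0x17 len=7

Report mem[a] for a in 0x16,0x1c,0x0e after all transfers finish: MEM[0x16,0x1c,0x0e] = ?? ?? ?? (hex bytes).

MEM[0x16,0x1c,0x0e] = 95 1e ee

[0] 0x0e->0x1b len=4 : ee 38 f3 d5
[1] 0x1e->0x10 len=7 : d5 d7 9e 2a 59 3d 95
[2] 0x1b->0x03 len=6 : ee 38 f3 d5 d7 9e
[3] 0x21->0x10 len=5 : 2a 59 3d 95 1e
[4] 0x18->0x27 len=2 : 6d ee
[5] 0x0f->0x17 len=7 : 38 2a 59 3d 95 1e 3d
query mem[0x16]=0x95, mem[0x1c]=0x1e, mem[0x0e]=0xee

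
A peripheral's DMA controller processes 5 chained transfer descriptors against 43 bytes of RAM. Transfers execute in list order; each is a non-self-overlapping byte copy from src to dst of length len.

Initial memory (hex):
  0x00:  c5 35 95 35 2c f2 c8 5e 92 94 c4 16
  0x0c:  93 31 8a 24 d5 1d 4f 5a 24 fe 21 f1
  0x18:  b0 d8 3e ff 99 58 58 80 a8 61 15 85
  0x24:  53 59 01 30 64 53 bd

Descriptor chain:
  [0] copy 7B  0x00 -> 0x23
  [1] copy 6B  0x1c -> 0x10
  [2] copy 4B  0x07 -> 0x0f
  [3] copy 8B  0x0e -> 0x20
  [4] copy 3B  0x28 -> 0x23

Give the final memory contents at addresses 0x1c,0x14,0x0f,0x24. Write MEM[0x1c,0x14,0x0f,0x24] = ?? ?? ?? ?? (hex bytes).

D0: mem[0x23..0x29] <- [c5 35 95 35 2c f2 c8]
D1: mem[0x10..0x15] <- [99 58 58 80 a8 61]
D2: mem[0x0f..0x12] <- [5e 92 94 c4]
D3: mem[0x20..0x27] <- [8a 5e 92 94 c4 80 a8 61]
D4: mem[0x23..0x25] <- [f2 c8 bd]
query mem[0x1c]=0x99, mem[0x14]=0xa8, mem[0x0f]=0x5e, mem[0x24]=0xc8

MEM[0x1c,0x14,0x0f,0x24] = 99 a8 5e c8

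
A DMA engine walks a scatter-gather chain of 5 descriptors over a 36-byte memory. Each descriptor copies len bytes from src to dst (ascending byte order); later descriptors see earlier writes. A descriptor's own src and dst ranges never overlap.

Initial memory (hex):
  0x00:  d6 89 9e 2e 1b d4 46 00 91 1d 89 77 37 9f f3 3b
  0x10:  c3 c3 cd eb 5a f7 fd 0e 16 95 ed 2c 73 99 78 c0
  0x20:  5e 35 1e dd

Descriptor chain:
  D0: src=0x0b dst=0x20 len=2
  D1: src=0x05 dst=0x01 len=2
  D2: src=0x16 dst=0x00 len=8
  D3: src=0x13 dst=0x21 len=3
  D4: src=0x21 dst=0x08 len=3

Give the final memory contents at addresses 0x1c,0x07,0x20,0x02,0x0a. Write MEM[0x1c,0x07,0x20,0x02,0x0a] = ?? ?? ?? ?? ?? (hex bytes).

D0: mem[0x20..0x21] <- [77 37]
D1: mem[0x01..0x02] <- [d4 46]
D2: mem[0x00..0x07] <- [fd 0e 16 95 ed 2c 73 99]
D3: mem[0x21..0x23] <- [eb 5a f7]
D4: mem[0x08..0x0a] <- [eb 5a f7]
query mem[0x1c]=0x73, mem[0x07]=0x99, mem[0x20]=0x77, mem[0x02]=0x16, mem[0x0a]=0xf7

MEM[0x1c,0x07,0x20,0x02,0x0a] = 73 99 77 16 f7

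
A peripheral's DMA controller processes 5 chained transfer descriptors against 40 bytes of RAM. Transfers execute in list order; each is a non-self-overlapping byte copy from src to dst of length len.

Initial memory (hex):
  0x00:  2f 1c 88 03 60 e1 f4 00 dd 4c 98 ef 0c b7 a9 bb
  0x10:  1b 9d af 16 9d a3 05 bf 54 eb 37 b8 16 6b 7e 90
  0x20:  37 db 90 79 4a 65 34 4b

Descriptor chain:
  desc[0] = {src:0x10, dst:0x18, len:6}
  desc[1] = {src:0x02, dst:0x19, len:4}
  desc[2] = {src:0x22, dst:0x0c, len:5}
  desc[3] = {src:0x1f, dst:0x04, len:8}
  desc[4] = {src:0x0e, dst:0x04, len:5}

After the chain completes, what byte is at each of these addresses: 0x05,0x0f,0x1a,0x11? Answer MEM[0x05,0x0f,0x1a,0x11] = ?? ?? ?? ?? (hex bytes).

MEM[0x05,0x0f,0x1a,0x11] = 65 65 03 9d

[0] 0x10->0x18 len=6 : 1b 9d af 16 9d a3
[1] 0x02->0x19 len=4 : 88 03 60 e1
[2] 0x22->0x0c len=5 : 90 79 4a 65 34
[3] 0x1f->0x04 len=8 : 90 37 db 90 79 4a 65 34
[4] 0x0e->0x04 len=5 : 4a 65 34 9d af
query mem[0x05]=0x65, mem[0x0f]=0x65, mem[0x1a]=0x03, mem[0x11]=0x9d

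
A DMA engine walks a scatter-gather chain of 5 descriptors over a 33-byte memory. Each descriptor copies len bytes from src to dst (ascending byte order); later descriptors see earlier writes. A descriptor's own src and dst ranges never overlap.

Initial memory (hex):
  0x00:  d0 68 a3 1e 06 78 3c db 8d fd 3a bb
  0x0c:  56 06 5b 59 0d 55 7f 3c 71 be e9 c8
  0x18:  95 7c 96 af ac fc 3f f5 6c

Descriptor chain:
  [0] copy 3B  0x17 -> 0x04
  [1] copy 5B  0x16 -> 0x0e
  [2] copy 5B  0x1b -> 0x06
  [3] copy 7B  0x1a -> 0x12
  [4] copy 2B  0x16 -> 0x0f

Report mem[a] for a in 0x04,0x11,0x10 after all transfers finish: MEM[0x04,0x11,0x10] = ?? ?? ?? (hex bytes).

[0] 0x17->0x04 len=3 : c8 95 7c
[1] 0x16->0x0e len=5 : e9 c8 95 7c 96
[2] 0x1b->0x06 len=5 : af ac fc 3f f5
[3] 0x1a->0x12 len=7 : 96 af ac fc 3f f5 6c
[4] 0x16->0x0f len=2 : 3f f5
query mem[0x04]=0xc8, mem[0x11]=0x7c, mem[0x10]=0xf5

MEM[0x04,0x11,0x10] = c8 7c f5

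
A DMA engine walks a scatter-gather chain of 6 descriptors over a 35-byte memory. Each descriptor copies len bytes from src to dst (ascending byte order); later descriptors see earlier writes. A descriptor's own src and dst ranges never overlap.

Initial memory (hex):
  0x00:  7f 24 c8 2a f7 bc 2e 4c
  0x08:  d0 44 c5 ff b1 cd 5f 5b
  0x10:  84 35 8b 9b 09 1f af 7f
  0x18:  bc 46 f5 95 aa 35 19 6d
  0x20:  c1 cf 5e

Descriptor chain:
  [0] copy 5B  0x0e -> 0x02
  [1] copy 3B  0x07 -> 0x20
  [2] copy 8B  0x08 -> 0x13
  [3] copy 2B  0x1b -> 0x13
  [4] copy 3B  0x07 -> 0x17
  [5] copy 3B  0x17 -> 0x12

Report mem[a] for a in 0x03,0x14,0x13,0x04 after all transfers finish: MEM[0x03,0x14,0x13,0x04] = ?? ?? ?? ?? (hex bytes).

  after D0: wrote 5B at 0x02 = 5f5b84358b
  after D1: wrote 3B at 0x20 = 4cd044
  after D2: wrote 8B at 0x13 = d044c5ffb1cd5f5b
  after D3: wrote 2B at 0x13 = 95aa
  after D4: wrote 3B at 0x17 = 4cd044
  after D5: wrote 3B at 0x12 = 4cd044
query mem[0x03]=0x5b, mem[0x14]=0x44, mem[0x13]=0xd0, mem[0x04]=0x84

MEM[0x03,0x14,0x13,0x04] = 5b 44 d0 84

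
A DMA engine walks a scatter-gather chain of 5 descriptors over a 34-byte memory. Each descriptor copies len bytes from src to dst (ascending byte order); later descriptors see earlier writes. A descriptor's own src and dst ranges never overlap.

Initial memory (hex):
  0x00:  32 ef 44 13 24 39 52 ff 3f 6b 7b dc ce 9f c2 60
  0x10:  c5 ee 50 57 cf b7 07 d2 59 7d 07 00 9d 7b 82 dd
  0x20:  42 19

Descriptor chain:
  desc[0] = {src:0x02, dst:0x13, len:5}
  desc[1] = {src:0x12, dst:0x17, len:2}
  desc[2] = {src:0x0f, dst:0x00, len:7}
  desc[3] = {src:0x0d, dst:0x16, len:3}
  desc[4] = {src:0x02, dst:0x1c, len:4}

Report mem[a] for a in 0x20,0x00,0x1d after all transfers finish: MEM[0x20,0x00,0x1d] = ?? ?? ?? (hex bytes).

MEM[0x20,0x00,0x1d] = 42 60 50

#0 dst[0x13+5] := {0x44,0x13,0x24,0x39,0x52}
#1 dst[0x17+2] := {0x50,0x44}
#2 dst[0x00+7] := {0x60,0xc5,0xee,0x50,0x44,0x13,0x24}
#3 dst[0x16+3] := {0x9f,0xc2,0x60}
#4 dst[0x1c+4] := {0xee,0x50,0x44,0x13}
query mem[0x20]=0x42, mem[0x00]=0x60, mem[0x1d]=0x50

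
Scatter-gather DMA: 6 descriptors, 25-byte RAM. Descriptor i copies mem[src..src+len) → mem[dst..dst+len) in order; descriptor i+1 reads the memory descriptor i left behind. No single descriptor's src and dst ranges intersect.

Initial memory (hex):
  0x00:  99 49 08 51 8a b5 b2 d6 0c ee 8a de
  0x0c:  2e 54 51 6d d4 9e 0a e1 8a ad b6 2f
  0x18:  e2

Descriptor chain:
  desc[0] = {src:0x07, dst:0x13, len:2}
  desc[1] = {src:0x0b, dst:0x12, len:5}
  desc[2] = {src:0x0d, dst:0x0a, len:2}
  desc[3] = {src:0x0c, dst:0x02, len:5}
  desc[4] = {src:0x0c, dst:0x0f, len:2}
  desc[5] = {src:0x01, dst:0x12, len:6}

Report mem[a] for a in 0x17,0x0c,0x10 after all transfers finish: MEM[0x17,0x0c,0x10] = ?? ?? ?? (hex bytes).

MEM[0x17,0x0c,0x10] = d4 2e 54

[0] 0x07->0x13 len=2 : d6 0c
[1] 0x0b->0x12 len=5 : de 2e 54 51 6d
[2] 0x0d->0x0a len=2 : 54 51
[3] 0x0c->0x02 len=5 : 2e 54 51 6d d4
[4] 0x0c->0x0f len=2 : 2e 54
[5] 0x01->0x12 len=6 : 49 2e 54 51 6d d4
query mem[0x17]=0xd4, mem[0x0c]=0x2e, mem[0x10]=0x54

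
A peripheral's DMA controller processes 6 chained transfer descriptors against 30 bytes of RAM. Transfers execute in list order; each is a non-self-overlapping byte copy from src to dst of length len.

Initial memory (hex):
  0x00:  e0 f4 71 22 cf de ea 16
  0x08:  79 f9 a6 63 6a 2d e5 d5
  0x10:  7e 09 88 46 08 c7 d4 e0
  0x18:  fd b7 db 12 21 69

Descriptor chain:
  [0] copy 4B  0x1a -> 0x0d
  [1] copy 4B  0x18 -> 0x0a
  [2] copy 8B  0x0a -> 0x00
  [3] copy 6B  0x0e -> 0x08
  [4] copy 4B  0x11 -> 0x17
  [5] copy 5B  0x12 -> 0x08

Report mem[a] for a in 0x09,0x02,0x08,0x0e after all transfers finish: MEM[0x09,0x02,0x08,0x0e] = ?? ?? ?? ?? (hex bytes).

MEM[0x09,0x02,0x08,0x0e] = 46 db 88 12

  after D0: wrote 4B at 0x0d = db122169
  after D1: wrote 4B at 0x0a = fdb7db12
  after D2: wrote 8B at 0x00 = fdb7db1212216909
  after D3: wrote 6B at 0x08 = 122169098846
  after D4: wrote 4B at 0x17 = 09884608
  after D5: wrote 5B at 0x08 = 884608c7d4
query mem[0x09]=0x46, mem[0x02]=0xdb, mem[0x08]=0x88, mem[0x0e]=0x12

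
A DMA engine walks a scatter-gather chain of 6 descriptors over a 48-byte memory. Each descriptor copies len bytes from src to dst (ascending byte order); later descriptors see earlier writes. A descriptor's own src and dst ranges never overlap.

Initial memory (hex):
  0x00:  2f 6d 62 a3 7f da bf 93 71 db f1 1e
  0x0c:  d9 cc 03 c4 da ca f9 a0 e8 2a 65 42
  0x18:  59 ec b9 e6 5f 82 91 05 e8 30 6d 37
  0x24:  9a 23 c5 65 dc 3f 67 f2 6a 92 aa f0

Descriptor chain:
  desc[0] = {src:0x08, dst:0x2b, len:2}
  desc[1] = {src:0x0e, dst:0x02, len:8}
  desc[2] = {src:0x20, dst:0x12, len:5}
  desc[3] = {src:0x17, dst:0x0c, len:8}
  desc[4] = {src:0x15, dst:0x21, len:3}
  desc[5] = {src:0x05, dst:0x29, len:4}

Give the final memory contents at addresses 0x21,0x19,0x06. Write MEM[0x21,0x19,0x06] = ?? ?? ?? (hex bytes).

D0: mem[0x2b..0x2c] <- [71 db]
D1: mem[0x02..0x09] <- [03 c4 da ca f9 a0 e8 2a]
D2: mem[0x12..0x16] <- [e8 30 6d 37 9a]
D3: mem[0x0c..0x13] <- [42 59 ec b9 e6 5f 82 91]
D4: mem[0x21..0x23] <- [37 9a 42]
D5: mem[0x29..0x2c] <- [ca f9 a0 e8]
query mem[0x21]=0x37, mem[0x19]=0xec, mem[0x06]=0xf9

MEM[0x21,0x19,0x06] = 37 ec f9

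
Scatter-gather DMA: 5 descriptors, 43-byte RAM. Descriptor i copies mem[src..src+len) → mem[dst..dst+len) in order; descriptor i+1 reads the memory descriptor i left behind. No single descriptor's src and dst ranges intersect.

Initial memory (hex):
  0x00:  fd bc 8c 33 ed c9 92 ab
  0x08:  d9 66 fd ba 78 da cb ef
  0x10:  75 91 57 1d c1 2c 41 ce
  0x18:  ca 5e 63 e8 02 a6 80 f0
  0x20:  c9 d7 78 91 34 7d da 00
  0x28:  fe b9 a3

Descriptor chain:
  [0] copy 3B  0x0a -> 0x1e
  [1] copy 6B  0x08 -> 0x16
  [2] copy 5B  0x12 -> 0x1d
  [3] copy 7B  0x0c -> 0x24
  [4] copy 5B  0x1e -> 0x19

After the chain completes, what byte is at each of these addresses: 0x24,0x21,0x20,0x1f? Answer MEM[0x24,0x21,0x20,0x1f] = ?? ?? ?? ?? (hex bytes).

D0: mem[0x1e..0x20] <- [fd ba 78]
D1: mem[0x16..0x1b] <- [d9 66 fd ba 78 da]
D2: mem[0x1d..0x21] <- [57 1d c1 2c d9]
D3: mem[0x24..0x2a] <- [78 da cb ef 75 91 57]
D4: mem[0x19..0x1d] <- [1d c1 2c d9 78]
query mem[0x24]=0x78, mem[0x21]=0xd9, mem[0x20]=0x2c, mem[0x1f]=0xc1

MEM[0x24,0x21,0x20,0x1f] = 78 d9 2c c1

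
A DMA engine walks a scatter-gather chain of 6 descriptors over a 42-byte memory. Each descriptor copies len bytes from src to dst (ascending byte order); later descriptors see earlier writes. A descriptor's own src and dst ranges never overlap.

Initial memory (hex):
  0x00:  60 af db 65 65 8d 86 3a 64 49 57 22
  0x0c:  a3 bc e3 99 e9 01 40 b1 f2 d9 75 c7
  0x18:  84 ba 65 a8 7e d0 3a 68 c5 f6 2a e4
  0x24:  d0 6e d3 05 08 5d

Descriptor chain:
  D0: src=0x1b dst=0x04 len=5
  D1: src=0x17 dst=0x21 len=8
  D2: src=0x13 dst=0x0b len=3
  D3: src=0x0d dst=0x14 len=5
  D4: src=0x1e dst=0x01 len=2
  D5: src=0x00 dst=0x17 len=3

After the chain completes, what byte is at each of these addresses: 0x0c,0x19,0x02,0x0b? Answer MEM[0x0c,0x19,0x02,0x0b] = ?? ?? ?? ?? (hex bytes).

MEM[0x0c,0x19,0x02,0x0b] = f2 68 68 b1

  after D0: wrote 5B at 0x04 = a87ed03a68
  after D1: wrote 8B at 0x21 = c784ba65a87ed03a
  after D2: wrote 3B at 0x0b = b1f2d9
  after D3: wrote 5B at 0x14 = d9e399e901
  after D4: wrote 2B at 0x01 = 3a68
  after D5: wrote 3B at 0x17 = 603a68
query mem[0x0c]=0xf2, mem[0x19]=0x68, mem[0x02]=0x68, mem[0x0b]=0xb1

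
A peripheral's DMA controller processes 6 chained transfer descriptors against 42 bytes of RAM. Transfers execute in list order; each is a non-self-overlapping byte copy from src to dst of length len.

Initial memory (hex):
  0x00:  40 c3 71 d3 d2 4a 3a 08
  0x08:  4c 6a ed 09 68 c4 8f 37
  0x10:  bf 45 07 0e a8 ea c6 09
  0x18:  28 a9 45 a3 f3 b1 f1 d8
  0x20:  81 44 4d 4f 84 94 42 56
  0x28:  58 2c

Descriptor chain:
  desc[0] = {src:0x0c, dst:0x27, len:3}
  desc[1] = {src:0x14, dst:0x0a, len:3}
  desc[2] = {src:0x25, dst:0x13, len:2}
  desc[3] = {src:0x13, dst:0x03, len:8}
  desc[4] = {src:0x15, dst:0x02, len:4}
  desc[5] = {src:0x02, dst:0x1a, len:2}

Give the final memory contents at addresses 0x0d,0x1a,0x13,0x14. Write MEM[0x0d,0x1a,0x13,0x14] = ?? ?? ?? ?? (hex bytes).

MEM[0x0d,0x1a,0x13,0x14] = c4 ea 94 42

  after D0: wrote 3B at 0x27 = 68c48f
  after D1: wrote 3B at 0x0a = a8eac6
  after D2: wrote 2B at 0x13 = 9442
  after D3: wrote 8B at 0x03 = 9442eac60928a945
  after D4: wrote 4B at 0x02 = eac60928
  after D5: wrote 2B at 0x1a = eac6
query mem[0x0d]=0xc4, mem[0x1a]=0xea, mem[0x13]=0x94, mem[0x14]=0x42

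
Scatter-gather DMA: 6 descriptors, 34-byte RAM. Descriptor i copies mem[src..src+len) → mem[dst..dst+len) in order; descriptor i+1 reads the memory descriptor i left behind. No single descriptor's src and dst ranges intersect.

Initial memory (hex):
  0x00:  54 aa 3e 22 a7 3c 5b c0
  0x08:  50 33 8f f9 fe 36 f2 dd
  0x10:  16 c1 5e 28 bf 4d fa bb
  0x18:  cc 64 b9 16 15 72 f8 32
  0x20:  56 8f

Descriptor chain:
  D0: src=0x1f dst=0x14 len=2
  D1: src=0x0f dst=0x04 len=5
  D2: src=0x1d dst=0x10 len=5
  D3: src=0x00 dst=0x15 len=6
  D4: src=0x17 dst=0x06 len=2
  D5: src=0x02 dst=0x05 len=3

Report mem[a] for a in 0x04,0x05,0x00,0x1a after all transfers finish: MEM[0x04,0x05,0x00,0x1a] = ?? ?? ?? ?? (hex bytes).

  after D0: wrote 2B at 0x14 = 3256
  after D1: wrote 5B at 0x04 = dd16c15e28
  after D2: wrote 5B at 0x10 = 72f832568f
  after D3: wrote 6B at 0x15 = 54aa3e22dd16
  after D4: wrote 2B at 0x06 = 3e22
  after D5: wrote 3B at 0x05 = 3e22dd
query mem[0x04]=0xdd, mem[0x05]=0x3e, mem[0x00]=0x54, mem[0x1a]=0x16

MEM[0x04,0x05,0x00,0x1a] = dd 3e 54 16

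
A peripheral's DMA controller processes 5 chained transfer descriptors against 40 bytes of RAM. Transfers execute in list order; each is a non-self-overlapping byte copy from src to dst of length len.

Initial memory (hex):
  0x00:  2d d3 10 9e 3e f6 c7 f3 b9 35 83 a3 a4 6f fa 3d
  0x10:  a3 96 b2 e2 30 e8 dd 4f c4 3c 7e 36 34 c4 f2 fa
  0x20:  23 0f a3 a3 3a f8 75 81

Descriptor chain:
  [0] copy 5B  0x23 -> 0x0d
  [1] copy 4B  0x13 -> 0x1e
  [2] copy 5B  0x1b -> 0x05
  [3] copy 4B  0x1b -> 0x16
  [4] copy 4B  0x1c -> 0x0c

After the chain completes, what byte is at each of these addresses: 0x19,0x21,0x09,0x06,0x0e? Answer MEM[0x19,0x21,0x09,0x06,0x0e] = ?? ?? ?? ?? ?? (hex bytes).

MEM[0x19,0x21,0x09,0x06,0x0e] = e2 dd 30 34 e2

D0: mem[0x0d..0x11] <- [a3 3a f8 75 81]
D1: mem[0x1e..0x21] <- [e2 30 e8 dd]
D2: mem[0x05..0x09] <- [36 34 c4 e2 30]
D3: mem[0x16..0x19] <- [36 34 c4 e2]
D4: mem[0x0c..0x0f] <- [34 c4 e2 30]
query mem[0x19]=0xe2, mem[0x21]=0xdd, mem[0x09]=0x30, mem[0x06]=0x34, mem[0x0e]=0xe2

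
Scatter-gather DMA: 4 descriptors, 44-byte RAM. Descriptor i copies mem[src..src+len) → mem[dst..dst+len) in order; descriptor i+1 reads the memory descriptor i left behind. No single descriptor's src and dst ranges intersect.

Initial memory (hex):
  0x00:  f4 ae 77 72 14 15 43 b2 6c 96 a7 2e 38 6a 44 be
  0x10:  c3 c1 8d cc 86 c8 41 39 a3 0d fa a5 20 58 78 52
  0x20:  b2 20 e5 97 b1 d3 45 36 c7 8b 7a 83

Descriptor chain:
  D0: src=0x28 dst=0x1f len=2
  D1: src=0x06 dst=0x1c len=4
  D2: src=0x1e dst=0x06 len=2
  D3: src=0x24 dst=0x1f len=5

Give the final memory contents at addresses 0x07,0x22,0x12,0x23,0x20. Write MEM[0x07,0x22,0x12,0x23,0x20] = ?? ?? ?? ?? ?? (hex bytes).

  after D0: wrote 2B at 0x1f = c78b
  after D1: wrote 4B at 0x1c = 43b26c96
  after D2: wrote 2B at 0x06 = 6c96
  after D3: wrote 5B at 0x1f = b1d34536c7
query mem[0x07]=0x96, mem[0x22]=0x36, mem[0x12]=0x8d, mem[0x23]=0xc7, mem[0x20]=0xd3

MEM[0x07,0x22,0x12,0x23,0x20] = 96 36 8d c7 d3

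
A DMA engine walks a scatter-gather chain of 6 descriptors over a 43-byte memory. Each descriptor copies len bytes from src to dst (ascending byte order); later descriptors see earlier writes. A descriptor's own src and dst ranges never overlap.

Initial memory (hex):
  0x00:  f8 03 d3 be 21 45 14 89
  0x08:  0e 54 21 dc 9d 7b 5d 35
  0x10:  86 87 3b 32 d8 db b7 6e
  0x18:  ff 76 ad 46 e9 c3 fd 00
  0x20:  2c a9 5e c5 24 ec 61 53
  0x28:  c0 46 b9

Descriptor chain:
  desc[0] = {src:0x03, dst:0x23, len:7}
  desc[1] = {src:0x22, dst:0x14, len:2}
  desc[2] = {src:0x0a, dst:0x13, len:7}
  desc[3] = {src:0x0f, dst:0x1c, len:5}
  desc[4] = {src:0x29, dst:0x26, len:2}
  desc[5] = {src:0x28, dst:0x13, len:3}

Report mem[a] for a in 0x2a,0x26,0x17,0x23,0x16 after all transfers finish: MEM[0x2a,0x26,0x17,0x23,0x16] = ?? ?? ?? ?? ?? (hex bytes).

MEM[0x2a,0x26,0x17,0x23,0x16] = b9 54 5d be 7b

#0 dst[0x23+7] := {0xbe,0x21,0x45,0x14,0x89,0x0e,0x54}
#1 dst[0x14+2] := {0x5e,0xbe}
#2 dst[0x13+7] := {0x21,0xdc,0x9d,0x7b,0x5d,0x35,0x86}
#3 dst[0x1c+5] := {0x35,0x86,0x87,0x3b,0x21}
#4 dst[0x26+2] := {0x54,0xb9}
#5 dst[0x13+3] := {0x0e,0x54,0xb9}
query mem[0x2a]=0xb9, mem[0x26]=0x54, mem[0x17]=0x5d, mem[0x23]=0xbe, mem[0x16]=0x7b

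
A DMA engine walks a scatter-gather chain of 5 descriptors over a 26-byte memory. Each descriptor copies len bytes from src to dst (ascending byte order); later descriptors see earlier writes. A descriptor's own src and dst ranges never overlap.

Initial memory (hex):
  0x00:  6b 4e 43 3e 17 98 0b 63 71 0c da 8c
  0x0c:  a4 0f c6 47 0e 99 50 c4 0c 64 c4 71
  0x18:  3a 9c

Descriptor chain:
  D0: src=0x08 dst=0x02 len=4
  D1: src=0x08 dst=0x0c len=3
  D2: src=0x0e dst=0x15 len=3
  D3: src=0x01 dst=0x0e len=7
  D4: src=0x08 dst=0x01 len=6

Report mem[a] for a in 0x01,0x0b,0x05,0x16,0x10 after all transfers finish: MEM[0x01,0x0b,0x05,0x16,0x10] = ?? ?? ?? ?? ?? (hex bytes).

MEM[0x01,0x0b,0x05,0x16,0x10] = 71 8c 71 47 0c

#0 dst[0x02+4] := {0x71,0x0c,0xda,0x8c}
#1 dst[0x0c+3] := {0x71,0x0c,0xda}
#2 dst[0x15+3] := {0xda,0x47,0x0e}
#3 dst[0x0e+7] := {0x4e,0x71,0x0c,0xda,0x8c,0x0b,0x63}
#4 dst[0x01+6] := {0x71,0x0c,0xda,0x8c,0x71,0x0c}
query mem[0x01]=0x71, mem[0x0b]=0x8c, mem[0x05]=0x71, mem[0x16]=0x47, mem[0x10]=0x0c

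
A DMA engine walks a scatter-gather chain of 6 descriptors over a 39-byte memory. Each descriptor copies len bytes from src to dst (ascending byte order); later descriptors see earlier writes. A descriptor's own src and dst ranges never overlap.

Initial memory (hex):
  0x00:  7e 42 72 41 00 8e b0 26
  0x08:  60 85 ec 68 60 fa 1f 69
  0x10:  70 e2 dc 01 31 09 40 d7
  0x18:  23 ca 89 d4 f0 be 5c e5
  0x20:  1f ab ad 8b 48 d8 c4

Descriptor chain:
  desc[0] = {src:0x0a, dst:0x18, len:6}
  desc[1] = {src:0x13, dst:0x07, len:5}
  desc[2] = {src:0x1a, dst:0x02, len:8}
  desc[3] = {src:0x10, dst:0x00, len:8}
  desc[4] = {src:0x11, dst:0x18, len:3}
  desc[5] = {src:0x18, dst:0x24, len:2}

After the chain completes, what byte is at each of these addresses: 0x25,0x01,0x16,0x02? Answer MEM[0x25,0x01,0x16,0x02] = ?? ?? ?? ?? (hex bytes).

[0] 0x0a->0x18 len=6 : ec 68 60 fa 1f 69
[1] 0x13->0x07 len=5 : 01 31 09 40 d7
[2] 0x1a->0x02 len=8 : 60 fa 1f 69 5c e5 1f ab
[3] 0x10->0x00 len=8 : 70 e2 dc 01 31 09 40 d7
[4] 0x11->0x18 len=3 : e2 dc 01
[5] 0x18->0x24 len=2 : e2 dc
query mem[0x25]=0xdc, mem[0x01]=0xe2, mem[0x16]=0x40, mem[0x02]=0xdc

MEM[0x25,0x01,0x16,0x02] = dc e2 40 dc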